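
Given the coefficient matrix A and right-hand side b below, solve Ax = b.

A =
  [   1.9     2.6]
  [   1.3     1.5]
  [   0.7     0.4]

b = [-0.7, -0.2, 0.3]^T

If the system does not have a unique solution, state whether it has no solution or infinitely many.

x_1 = 1, x_2 = -1

Row-reduce the augmented matrix:
R1 ← R1 / (19/10).
R2 ← R2 − 13/10·R1.
R3 ← R3 − 7/10·R1.
R2 ← R2 / (-53/190).
R1 ← R1 − 26/19·R2.
R3 ← R3 + 53/95·R2.
R3 reduces to 0 = 0, so the extra equation is consistent.
Reading off the reduced rows gives x_1 = 1, x_2 = -1.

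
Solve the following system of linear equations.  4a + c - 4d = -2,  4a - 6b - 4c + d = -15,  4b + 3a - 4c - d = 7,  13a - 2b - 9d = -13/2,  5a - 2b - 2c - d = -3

no solution

Row-reduce:
R1 ← R1 / (4).
R2 ← R2 − 4·R1.
R3 ← R3 − 3·R1.
R4 ← R4 − 13·R1.
R5 ← R5 − 5·R1.
R2 ← R2 / (-6).
R3 ← R3 − 4·R2.
R4 ← R4 + 2·R2.
R5 ← R5 + 2·R2.
R3 ← R3 / (-97/12).
R1 ← R1 − 1/4·R3.
R2 ← R2 − 5/6·R3.
R4 ← R4 + 19/12·R3.
R5 ← R5 + 19/12·R3.
R4 ← R4 / (125/97).
R1 ← R1 + 81/97·R4.
R2 ← R2 + 55/194·R4.
R3 ← R3 + 64/97·R4.
R5 ← R5 − 125/97·R4.
Row 5 reduces to 0 = -1/2, a contradiction. The system is inconsistent.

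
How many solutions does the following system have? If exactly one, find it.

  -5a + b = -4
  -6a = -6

a = 1, b = 1

Row-reduce the augmented matrix:
R1 ← R1 / (-5).
R2 ← R2 + 6·R1.
R2 ← R2 / (-6/5).
R1 ← R1 + 1/5·R2.
Reading off the reduced rows gives a = 1, b = 1.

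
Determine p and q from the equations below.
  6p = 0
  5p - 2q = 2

Row-reduce the augmented matrix:
R1 ← R1 / (6).
R2 ← R2 − 5·R1.
R2 ← R2 / (-2).
Reading off the reduced rows gives p = 0, q = -1.

p = 0, q = -1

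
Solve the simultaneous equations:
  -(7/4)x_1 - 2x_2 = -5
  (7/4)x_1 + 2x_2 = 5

Row-reduce:
R1 ← R1 / (-7/4).
R2 ← R2 − 7/4·R1.
Rank is 1 with 2 unknowns, leaving x_2 free.

infinitely many solutions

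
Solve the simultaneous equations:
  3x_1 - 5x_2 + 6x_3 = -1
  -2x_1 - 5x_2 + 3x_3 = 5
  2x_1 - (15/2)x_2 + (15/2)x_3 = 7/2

no solution

Row-reduce:
R1 ← R1 / (3).
R2 ← R2 + 2·R1.
R3 ← R3 − 2·R1.
R2 ← R2 / (-25/3).
R1 ← R1 + 5/3·R2.
R3 ← R3 + 25/6·R2.
Row 3 reduces to 0 = 2, a contradiction. The system is inconsistent.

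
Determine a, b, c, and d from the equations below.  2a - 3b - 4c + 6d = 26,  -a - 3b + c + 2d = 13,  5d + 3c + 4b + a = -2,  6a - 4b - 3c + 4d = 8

Row-reduce the augmented matrix:
R1 ← R1 / (2).
R2 ← R2 + 1·R1.
R3 ← R3 − 1·R1.
R4 ← R4 − 6·R1.
R2 ← R2 / (-9/2).
R1 ← R1 + 3/2·R2.
R3 ← R3 − 11/2·R2.
R4 ← R4 − 5·R2.
R3 ← R3 / (34/9).
R1 ← R1 + 5/3·R3.
R2 ← R2 − 2/9·R3.
R4 ← R4 − 71/9·R3.
R4 ← R4 / (-863/34).
R1 ← R1 − 167/34·R4.
R2 ← R2 + 27/17·R4.
R3 ← R3 − 73/34·R4.
Reading off the reduced rows gives a = -3, b = -2, c = -2, d = 3.

a = -3, b = -2, c = -2, d = 3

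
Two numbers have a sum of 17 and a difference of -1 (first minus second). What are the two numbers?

Let x = first number, y = second number.
  x + y = 17
  x - y = -1
Row-reduce the augmented matrix:
R2 ← R2 − 1·R1.
R2 ← R2 / (-2).
R1 ← R1 − 1·R2.
Reading off the reduced rows gives x = 8, y = 9.

first number: 8, second number: 9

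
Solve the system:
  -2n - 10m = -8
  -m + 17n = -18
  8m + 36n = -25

no solution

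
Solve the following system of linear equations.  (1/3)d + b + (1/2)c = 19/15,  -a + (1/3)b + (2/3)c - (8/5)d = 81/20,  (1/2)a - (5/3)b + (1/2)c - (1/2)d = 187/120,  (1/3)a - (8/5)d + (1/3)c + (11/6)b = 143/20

Row-reduce the augmented matrix:
Swap R1 and R2.
R1 ← R1 / (-1).
R3 ← R3 − 1/2·R1.
R4 ← R4 − 1/3·R1.
R1 ← R1 + 1/3·R2.
R3 ← R3 + 3/2·R2.
R4 ← R4 − 35/18·R2.
R3 ← R3 / (19/12).
R1 ← R1 + 1/2·R3.
R2 ← R2 − 1/2·R3.
R4 ← R4 + 5/12·R3.
R4 ← R4 / (-15349/5130).
R1 ← R1 − 1247/855·R4.
R2 ← R2 − 167/285·R4.
R3 ← R3 + 48/95·R4.
Reading off the reduced rows gives a = 7/4, b = 1, c = 11/5, d = -5/2.

a = 7/4, b = 1, c = 11/5, d = -5/2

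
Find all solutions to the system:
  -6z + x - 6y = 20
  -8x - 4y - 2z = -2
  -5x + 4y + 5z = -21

Row-reduce:
R2 ← R2 + 8·R1.
R3 ← R3 + 5·R1.
R2 ← R2 / (-52).
R1 ← R1 + 6·R2.
R3 ← R3 + 26·R2.
Rank is 2 with 3 unknowns, leaving z free.

infinitely many solutions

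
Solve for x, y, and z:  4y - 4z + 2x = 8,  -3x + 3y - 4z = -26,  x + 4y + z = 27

Row-reduce the augmented matrix:
R1 ← R1 / (2).
R2 ← R2 + 3·R1.
R3 ← R3 − 1·R1.
R2 ← R2 / (9).
R1 ← R1 − 2·R2.
R3 ← R3 − 2·R2.
R3 ← R3 / (47/9).
R1 ← R1 − 2/9·R3.
R2 ← R2 + 10/9·R3.
Reading off the reduced rows gives x = 6, y = 4, z = 5.

x = 6, y = 4, z = 5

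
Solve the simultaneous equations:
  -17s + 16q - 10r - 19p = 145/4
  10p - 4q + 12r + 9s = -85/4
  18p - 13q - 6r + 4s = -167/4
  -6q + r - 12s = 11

Row-reduce the augmented matrix:
R1 ← R1 / (-19).
R2 ← R2 − 10·R1.
R3 ← R3 − 18·R1.
R2 ← R2 / (84/19).
R1 ← R1 + 16/19·R2.
R3 ← R3 − 41/19·R2.
R4 ← R4 + 6·R2.
R3 ← R3 / (-394/21).
R1 ← R1 − 38/21·R3.
R2 ← R2 − 32/21·R3.
R4 ← R4 − 71/7·R3.
R4 ← R4 / (-29135/1576).
R1 ← R1 + 209/788·R4.
R2 ← R2 + 767/788·R4.
R3 ← R3 − 1019/1576·R4.
Reading off the reduced rows gives p = -3, q = -5/4, r = 1/2, s = -1/4.

p = -3, q = -5/4, r = 1/2, s = -1/4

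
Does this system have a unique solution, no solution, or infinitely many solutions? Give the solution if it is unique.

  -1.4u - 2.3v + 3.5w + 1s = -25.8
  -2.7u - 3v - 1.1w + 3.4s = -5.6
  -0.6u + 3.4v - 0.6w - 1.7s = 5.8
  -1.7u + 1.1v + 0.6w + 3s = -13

u = 2, v = 0, w = -6, s = -2

Row-reduce the augmented matrix:
R1 ← R1 / (-7/5).
R2 ← R2 + 27/10·R1.
R3 ← R3 + 3/5·R1.
R4 ← R4 + 17/10·R1.
R2 ← R2 / (201/140).
R1 ← R1 − 23/14·R2.
R3 ← R3 − 307/70·R2.
R4 ← R4 − 109/28·R2.
R3 ← R3 / (21989/1005).
R1 ← R1 − 1303/201·R3.
R2 ← R2 + 1099/201·R3.
R4 ← R4 − 17723/1005·R3.
R4 ← R4 / (689229/219890).
R1 ← R1 + 19157/43978·R4.
R2 ← R2 + 27719/43978·R4.
R3 ← R3 + 13313/43978·R4.
Reading off the reduced rows gives u = 2, v = 0, w = -6, s = -2.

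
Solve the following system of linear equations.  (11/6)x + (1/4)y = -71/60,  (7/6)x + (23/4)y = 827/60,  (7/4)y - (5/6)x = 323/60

Row-reduce the augmented matrix:
R1 ← R1 / (11/6).
R2 ← R2 − 7/6·R1.
R3 ← R3 + 5/6·R1.
R2 ← R2 / (123/22).
R1 ← R1 − 3/22·R2.
R3 ← R3 − 41/22·R2.
R3 reduces to 0 = 0, so the extra equation is consistent.
Reading off the reduced rows gives x = -1, y = 13/5.

x = -1, y = 13/5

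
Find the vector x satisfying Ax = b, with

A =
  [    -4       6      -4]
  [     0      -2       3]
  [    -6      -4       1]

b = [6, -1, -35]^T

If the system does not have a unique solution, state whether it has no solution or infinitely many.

x_1 = 3, x_2 = 5, x_3 = 3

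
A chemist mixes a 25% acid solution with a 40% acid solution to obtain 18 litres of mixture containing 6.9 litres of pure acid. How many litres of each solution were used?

Let a = litres of solution A, b = litres of solution B.
  a + b = 18
  (1/4)a + (2/5)b = 69/10
Row-reduce the augmented matrix:
R2 ← R2 − 1/4·R1.
R2 ← R2 / (3/20).
R1 ← R1 − 1·R2.
Reading off the reduced rows gives a = 2, b = 16.

litres of solution A: 2, litres of solution B: 16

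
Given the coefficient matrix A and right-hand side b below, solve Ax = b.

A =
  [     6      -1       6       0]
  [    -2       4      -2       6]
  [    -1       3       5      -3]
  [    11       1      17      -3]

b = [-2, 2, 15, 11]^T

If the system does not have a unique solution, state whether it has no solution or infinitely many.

infinitely many solutions

Row-reduce:
R1 ← R1 / (6).
R2 ← R2 + 2·R1.
R3 ← R3 + 1·R1.
R4 ← R4 − 11·R1.
R2 ← R2 / (11/3).
R1 ← R1 + 1/6·R2.
R3 ← R3 − 17/6·R2.
R4 ← R4 − 17/6·R2.
R3 ← R3 / (6).
R1 ← R1 − 1·R3.
R4 ← R4 − 6·R3.
Rank is 3 with 4 unknowns, leaving x_4 free.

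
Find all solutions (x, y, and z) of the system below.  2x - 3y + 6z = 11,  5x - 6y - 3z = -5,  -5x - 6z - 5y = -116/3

x = 3, y = 7/3, z = 2

Row-reduce the augmented matrix:
R1 ← R1 / (2).
R2 ← R2 − 5·R1.
R3 ← R3 + 5·R1.
R2 ← R2 / (3/2).
R1 ← R1 + 3/2·R2.
R3 ← R3 + 25/2·R2.
R3 ← R3 / (-141).
R1 ← R1 + 15·R3.
R2 ← R2 + 12·R3.
Reading off the reduced rows gives x = 3, y = 7/3, z = 2.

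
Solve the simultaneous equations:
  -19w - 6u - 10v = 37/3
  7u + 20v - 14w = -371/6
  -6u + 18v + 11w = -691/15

Row-reduce the augmented matrix:
R1 ← R1 / (-6).
R2 ← R2 − 7·R1.
R3 ← R3 + 6·R1.
R2 ← R2 / (25/3).
R1 ← R1 − 5/3·R2.
R3 ← R3 − 28·R2.
R3 ← R3 / (3788/25).
R1 ← R1 − 52/5·R3.
R2 ← R2 + 217/50·R3.
Reading off the reduced rows gives u = 1/2, v = -14/5, w = 2/3.

u = 1/2, v = -14/5, w = 2/3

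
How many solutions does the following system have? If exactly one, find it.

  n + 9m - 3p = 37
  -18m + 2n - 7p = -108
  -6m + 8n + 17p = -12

Row-reduce the augmented matrix:
R1 ← R1 / (9).
R2 ← R2 + 18·R1.
R3 ← R3 + 6·R1.
R2 ← R2 / (4).
R1 ← R1 − 1/9·R2.
R3 ← R3 − 26/3·R2.
R3 ← R3 / (259/6).
R1 ← R1 − 1/36·R3.
R2 ← R2 + 13/4·R3.
Reading off the reduced rows gives m = 5, n = -2, p = 2.

m = 5, n = -2, p = 2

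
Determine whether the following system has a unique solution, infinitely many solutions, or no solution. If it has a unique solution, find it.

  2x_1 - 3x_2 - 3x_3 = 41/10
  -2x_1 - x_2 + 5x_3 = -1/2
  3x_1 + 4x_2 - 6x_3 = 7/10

Row-reduce the augmented matrix:
R1 ← R1 / (2).
R2 ← R2 + 2·R1.
R3 ← R3 − 3·R1.
R2 ← R2 / (-4).
R1 ← R1 + 3/2·R2.
R3 ← R3 − 17/2·R2.
R3 ← R3 / (11/4).
R1 ← R1 + 9/4·R3.
R2 ← R2 + 1/2·R3.
Reading off the reduced rows gives x_1 = 5/2, x_2 = -1/2, x_3 = 4/5.

x_1 = 5/2, x_2 = -1/2, x_3 = 4/5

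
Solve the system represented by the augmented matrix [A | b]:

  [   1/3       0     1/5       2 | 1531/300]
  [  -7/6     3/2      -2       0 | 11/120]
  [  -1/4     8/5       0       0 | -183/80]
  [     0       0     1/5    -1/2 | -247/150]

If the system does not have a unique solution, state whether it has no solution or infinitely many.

Row-reduce the augmented matrix:
R1 ← R1 / (1/3).
R2 ← R2 + 7/6·R1.
R3 ← R3 + 1/4·R1.
R2 ← R2 / (3/2).
R3 ← R3 − 8/5·R2.
R3 ← R3 / (461/300).
R1 ← R1 − 3/5·R3.
R2 ← R2 + 13/15·R3.
R4 ← R4 − 1/5·R3.
R4 ← R4 / (255/922).
R1 ← R1 − 3840/461·R4.
R2 ← R2 − 600/461·R4.
R3 ← R3 + 1790/461·R4.
Reading off the reduced rows gives x_1 = 11/4, x_2 = -1, x_3 = -12/5, x_4 = 7/3.

x_1 = 11/4, x_2 = -1, x_3 = -12/5, x_4 = 7/3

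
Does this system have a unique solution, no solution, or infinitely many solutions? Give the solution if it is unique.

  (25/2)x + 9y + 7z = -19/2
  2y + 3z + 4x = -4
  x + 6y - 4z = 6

Row-reduce:
R1 ← R1 / (25/2).
R2 ← R2 − 4·R1.
R3 ← R3 − 1·R1.
R2 ← R2 / (-22/25).
R1 ← R1 − 18/25·R2.
R3 ← R3 − 132/25·R2.
Row 3 reduces to 0 = 1, a contradiction. The system is inconsistent.

no solution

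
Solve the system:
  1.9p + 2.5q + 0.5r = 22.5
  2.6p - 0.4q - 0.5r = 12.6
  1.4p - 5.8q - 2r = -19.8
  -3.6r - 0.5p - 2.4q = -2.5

p = 5, q = 6, r = -4

Row-reduce the augmented matrix:
R1 ← R1 / (19/10).
R2 ← R2 − 13/5·R1.
R3 ← R3 − 7/5·R1.
R4 ← R4 + 1/2·R1.
R2 ← R2 / (-363/95).
R1 ← R1 − 25/19·R2.
R3 ← R3 + 726/95·R2.
R4 ← R4 + 331/190·R2.
Swap R3 and R4.
R3 ← R3 / (-7087/2420).
R1 ← R1 + 35/242·R3.
R2 ← R2 − 75/242·R3.
R4 reduces to 0 = 0, so the extra equation is consistent.
Reading off the reduced rows gives p = 5, q = 6, r = -4.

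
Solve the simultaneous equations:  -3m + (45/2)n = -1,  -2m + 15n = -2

Row-reduce:
R1 ← R1 / (-3).
R2 ← R2 + 2·R1.
Row 2 reduces to 0 = -4/3, a contradiction. The system is inconsistent.

no solution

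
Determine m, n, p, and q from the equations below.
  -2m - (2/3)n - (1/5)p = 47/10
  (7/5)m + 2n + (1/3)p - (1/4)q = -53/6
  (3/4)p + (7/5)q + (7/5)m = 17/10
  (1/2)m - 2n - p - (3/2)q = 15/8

m = -5/4, n = -3, p = -1, q = 3

Row-reduce the augmented matrix:
R1 ← R1 / (-2).
R2 ← R2 − 7/5·R1.
R3 ← R3 − 7/5·R1.
R4 ← R4 − 1/2·R1.
R2 ← R2 / (23/15).
R1 ← R1 − 1/3·R2.
R3 ← R3 + 7/15·R2.
R4 ← R4 + 13/6·R2.
R3 ← R3 / (923/1380).
R1 ← R1 − 4/69·R3.
R2 ← R2 − 29/230·R3.
R4 ← R4 + 268/345·R3.
R4 ← R4 / (-11653/36920).
R1 ← R1 + 223/3692·R4.
R2 ← R2 + 7617/18460·R4.
R3 ← R3 − 1827/923·R4.
Reading off the reduced rows gives m = -5/4, n = -3, p = -1, q = 3.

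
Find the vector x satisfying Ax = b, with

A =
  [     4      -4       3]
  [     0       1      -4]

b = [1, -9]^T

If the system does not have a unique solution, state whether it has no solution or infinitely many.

infinitely many solutions

Row-reduce:
R1 ← R1 / (4).
R1 ← R1 + 1·R2.
Rank is 2 with 3 unknowns, leaving x_3 free.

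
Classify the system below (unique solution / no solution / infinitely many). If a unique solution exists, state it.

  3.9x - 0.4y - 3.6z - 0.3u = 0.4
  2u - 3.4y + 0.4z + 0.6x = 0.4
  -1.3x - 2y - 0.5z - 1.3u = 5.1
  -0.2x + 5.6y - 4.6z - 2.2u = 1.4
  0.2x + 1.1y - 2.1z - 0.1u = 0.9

x = -1, y = -1, z = -1, u = -1

Row-reduce the augmented matrix:
R1 ← R1 / (39/10).
R2 ← R2 − 3/5·R1.
R3 ← R3 + 13/10·R1.
R4 ← R4 + 1/5·R1.
R5 ← R5 − 1/5·R1.
R2 ← R2 / (-217/65).
R1 ← R1 + 4/39·R2.
R3 ← R3 + 32/15·R2.
R4 ← R4 − 1088/195·R2.
R5 ← R5 − 437/390·R2.
R3 ← R3 / (-97/42).
R1 ← R1 + 20/21·R3.
R2 ← R2 + 2/7·R3.
R4 ← R4 + 67/21·R3.
R5 ← R5 + 67/42·R3.
R4 ← R4 / (74342/15035).
R1 ← R1 − 2937/3007·R4.
R2 ← R2 + 4179/15035·R4.
R3 ← R3 − 17626/15035·R4.
R5 ← R5 − 37171/15035·R4.
R5 reduces to 0 = 0, so the extra equation is consistent.
Reading off the reduced rows gives x = -1, y = -1, z = -1, u = -1.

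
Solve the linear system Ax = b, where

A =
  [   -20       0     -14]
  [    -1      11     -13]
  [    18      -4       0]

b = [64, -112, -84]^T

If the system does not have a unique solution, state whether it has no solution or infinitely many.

x_1 = -6, x_2 = -6, x_3 = 4

Row-reduce the augmented matrix:
R1 ← R1 / (-20).
R2 ← R2 + 1·R1.
R3 ← R3 − 18·R1.
R2 ← R2 / (11).
R3 ← R3 + 4·R2.
R3 ← R3 / (-939/55).
R1 ← R1 − 7/10·R3.
R2 ← R2 + 123/110·R3.
Reading off the reduced rows gives x_1 = -6, x_2 = -6, x_3 = 4.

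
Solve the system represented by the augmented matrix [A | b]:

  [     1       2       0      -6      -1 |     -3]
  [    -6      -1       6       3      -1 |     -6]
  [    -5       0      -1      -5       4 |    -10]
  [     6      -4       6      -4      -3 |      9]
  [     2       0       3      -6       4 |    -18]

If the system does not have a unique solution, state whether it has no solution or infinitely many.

x_1 = 0, x_2 = -3, x_3 = -2, x_4 = 0, x_5 = -3

Row-reduce the augmented matrix:
R2 ← R2 + 6·R1.
R3 ← R3 + 5·R1.
R4 ← R4 − 6·R1.
R5 ← R5 − 2·R1.
R2 ← R2 / (11).
R1 ← R1 − 2·R2.
R3 ← R3 − 10·R2.
R4 ← R4 + 16·R2.
R5 ← R5 + 4·R2.
R3 ← R3 / (-71/11).
R1 ← R1 + 12/11·R3.
R2 ← R2 − 6/11·R3.
R4 ← R4 − 162/11·R3.
R5 ← R5 − 57/11·R3.
R4 ← R4 / (-1946/71).
R1 ← R1 − 60/71·R4.
R2 ← R2 + 243/71·R4.
R3 ← R3 − 55/71·R4.
R5 ← R5 + 711/71·R4.
R5 ← R5 / (11507/1946).
R1 ← R1 + 465/973·R5.
R2 ← R2 + 1585/1946·R5.
R3 ← R3 + 1339/1946·R5.
R4 ← R4 + 359/1946·R5.
Reading off the reduced rows gives x_1 = 0, x_2 = -3, x_3 = -2, x_4 = 0, x_5 = -3.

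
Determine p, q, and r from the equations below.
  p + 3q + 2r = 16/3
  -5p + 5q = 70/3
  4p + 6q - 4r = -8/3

p = -8/3, q = 2, r = 1

Row-reduce the augmented matrix:
R2 ← R2 + 5·R1.
R3 ← R3 − 4·R1.
R2 ← R2 / (20).
R1 ← R1 − 3·R2.
R3 ← R3 + 6·R2.
R3 ← R3 / (-9).
R1 ← R1 − 1/2·R3.
R2 ← R2 − 1/2·R3.
Reading off the reduced rows gives p = -8/3, q = 2, r = 1.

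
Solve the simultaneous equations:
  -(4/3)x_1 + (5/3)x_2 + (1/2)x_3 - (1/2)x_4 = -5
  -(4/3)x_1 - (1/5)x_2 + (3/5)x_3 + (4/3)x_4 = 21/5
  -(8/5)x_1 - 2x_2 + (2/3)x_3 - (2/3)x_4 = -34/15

infinitely many solutions

Row-reduce:
R1 ← R1 / (-4/3).
R2 ← R2 + 4/3·R1.
R3 ← R3 + 8/5·R1.
R2 ← R2 / (-28/15).
R1 ← R1 + 5/4·R2.
R3 ← R3 + 4·R2.
R3 ← R3 / (-31/210).
R1 ← R1 + 99/224·R3.
R2 ← R2 + 3/56·R3.
Rank is 3 with 4 unknowns, leaving x_4 free.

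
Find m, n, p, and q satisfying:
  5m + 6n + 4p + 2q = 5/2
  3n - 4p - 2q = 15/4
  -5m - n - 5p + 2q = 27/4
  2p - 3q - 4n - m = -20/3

Row-reduce the augmented matrix:
R1 ← R1 / (5).
R3 ← R3 + 5·R1.
R4 ← R4 + 1·R1.
R2 ← R2 / (3).
R1 ← R1 − 6/5·R2.
R3 ← R3 − 5·R2.
R4 ← R4 + 14/5·R2.
R3 ← R3 / (17/3).
R1 ← R1 − 12/5·R3.
R2 ← R2 + 4/3·R3.
R4 ← R4 + 14/15·R3.
R4 ← R4 / (-277/85).
R1 ← R1 + 162/85·R4.
R2 ← R2 − 18/17·R4.
R3 ← R3 − 22/17·R4.
Reading off the reduced rows gives m = -1, n = 5/4, p = -1/3, q = 2/3.

m = -1, n = 5/4, p = -1/3, q = 2/3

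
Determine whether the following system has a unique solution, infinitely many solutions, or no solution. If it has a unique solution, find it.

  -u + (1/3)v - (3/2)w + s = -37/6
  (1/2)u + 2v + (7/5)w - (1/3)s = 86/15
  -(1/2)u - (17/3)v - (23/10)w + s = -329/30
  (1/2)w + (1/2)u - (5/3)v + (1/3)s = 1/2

infinitely many solutions

Row-reduce:
R1 ← R1 / (-1).
R2 ← R2 − 1/2·R1.
R3 ← R3 + 1/2·R1.
R4 ← R4 − 1/2·R1.
R2 ← R2 / (13/6).
R1 ← R1 + 1/3·R2.
R3 ← R3 + 35/6·R2.
R4 ← R4 + 3/2·R2.
R3 ← R3 / (1/5).
R1 ← R1 − 8/5·R3.
R2 ← R2 − 3/10·R3.
R4 ← R4 − 1/5·R3.
Rank is 3 with 4 unknowns, leaving s free.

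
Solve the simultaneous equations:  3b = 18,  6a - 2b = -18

a = -1, b = 6

Row-reduce the augmented matrix:
Swap R1 and R2.
R1 ← R1 / (6).
R2 ← R2 / (3).
R1 ← R1 + 1/3·R2.
Reading off the reduced rows gives a = -1, b = 6.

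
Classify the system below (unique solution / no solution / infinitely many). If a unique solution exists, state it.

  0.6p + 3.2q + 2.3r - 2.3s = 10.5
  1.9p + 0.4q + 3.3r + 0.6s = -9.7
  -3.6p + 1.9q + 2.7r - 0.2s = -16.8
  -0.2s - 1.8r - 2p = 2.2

Row-reduce the augmented matrix:
R1 ← R1 / (3/5).
R2 ← R2 − 19/10·R1.
R3 ← R3 + 18/5·R1.
R4 ← R4 + 2·R1.
R2 ← R2 / (-146/15).
R1 ← R1 − 16/3·R2.
R3 ← R3 − 211/10·R2.
R4 ← R4 − 32/3·R2.
R3 ← R3 / (45931/5840).
R1 ← R1 − 241/146·R3.
R2 ← R2 − 239/584·R3.
R4 ← R4 − 548/365·R3.
R4 ← R4 / (41986/229655).
R1 ← R1 + 7447/45931·R4.
R2 ← R2 + 44585/45931·R4.
R3 ← R3 − 18043/45931·R4.
Reading off the reduced rows gives p = 3, q = 2, r = -4, s = -5.

p = 3, q = 2, r = -4, s = -5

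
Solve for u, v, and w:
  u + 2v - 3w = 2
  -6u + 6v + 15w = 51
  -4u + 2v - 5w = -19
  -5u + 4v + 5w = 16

u = 3, v = 4, w = 3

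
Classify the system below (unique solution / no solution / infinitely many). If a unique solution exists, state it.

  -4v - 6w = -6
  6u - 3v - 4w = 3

infinitely many solutions

Row-reduce:
Swap R1 and R2.
R1 ← R1 / (6).
R2 ← R2 / (-4).
R1 ← R1 + 1/2·R2.
Rank is 2 with 3 unknowns, leaving w free.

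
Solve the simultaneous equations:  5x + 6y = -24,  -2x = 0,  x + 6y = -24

x = 0, y = -4

Row-reduce the augmented matrix:
R1 ← R1 / (5).
R2 ← R2 + 2·R1.
R3 ← R3 − 1·R1.
R2 ← R2 / (12/5).
R1 ← R1 − 6/5·R2.
R3 ← R3 − 24/5·R2.
R3 reduces to 0 = 0, so the extra equation is consistent.
Reading off the reduced rows gives x = 0, y = -4.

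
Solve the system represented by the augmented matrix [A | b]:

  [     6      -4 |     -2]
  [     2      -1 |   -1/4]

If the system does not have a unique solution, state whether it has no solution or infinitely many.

x_1 = 1/2, x_2 = 5/4

From equation 2: x_2 = 1/4 + 2·x_1.
Substitute into equation 1 and solve: x_1 = 1/2.
Then x_2 = 5/4.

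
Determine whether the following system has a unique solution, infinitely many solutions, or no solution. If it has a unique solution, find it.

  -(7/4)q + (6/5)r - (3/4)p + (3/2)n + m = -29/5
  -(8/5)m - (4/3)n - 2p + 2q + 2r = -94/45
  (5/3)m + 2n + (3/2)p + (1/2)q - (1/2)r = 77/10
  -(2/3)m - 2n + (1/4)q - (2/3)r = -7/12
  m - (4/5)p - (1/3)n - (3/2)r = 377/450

m = 1, n = 2/3, p = 9/5, q = 3, r = -1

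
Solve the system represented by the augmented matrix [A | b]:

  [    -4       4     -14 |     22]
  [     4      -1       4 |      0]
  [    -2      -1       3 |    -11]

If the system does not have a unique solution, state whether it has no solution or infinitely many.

Row-reduce:
R1 ← R1 / (-4).
R2 ← R2 − 4·R1.
R3 ← R3 + 2·R1.
R2 ← R2 / (3).
R1 ← R1 + 1·R2.
R3 ← R3 + 3·R2.
Rank is 2 with 3 unknowns, leaving x_3 free.

infinitely many solutions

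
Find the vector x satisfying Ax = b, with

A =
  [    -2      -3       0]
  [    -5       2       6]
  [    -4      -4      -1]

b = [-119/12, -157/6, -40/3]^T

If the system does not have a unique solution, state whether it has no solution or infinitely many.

x_1 = 7/3, x_2 = 7/4, x_3 = -3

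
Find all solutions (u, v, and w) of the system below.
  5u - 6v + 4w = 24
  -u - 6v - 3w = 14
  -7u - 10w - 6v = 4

Row-reduce:
R1 ← R1 / (5).
R2 ← R2 + 1·R1.
R3 ← R3 + 7·R1.
R2 ← R2 / (-36/5).
R1 ← R1 + 6/5·R2.
R3 ← R3 + 72/5·R2.
Rank is 2 with 3 unknowns, leaving w free.

infinitely many solutions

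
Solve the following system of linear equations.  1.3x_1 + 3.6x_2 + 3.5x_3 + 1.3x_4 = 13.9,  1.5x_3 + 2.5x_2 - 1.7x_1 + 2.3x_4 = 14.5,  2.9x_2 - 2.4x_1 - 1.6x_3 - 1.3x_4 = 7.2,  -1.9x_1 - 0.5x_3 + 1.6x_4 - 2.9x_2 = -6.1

Row-reduce the augmented matrix:
R1 ← R1 / (13/10).
R2 ← R2 + 17/10·R1.
R3 ← R3 + 12/5·R1.
R4 ← R4 + 19/10·R1.
R2 ← R2 / (937/130).
R1 ← R1 − 36/13·R2.
R3 ← R3 − 1241/130·R2.
R4 ← R4 − 307/130·R2.
R3 ← R3 / (-14931/4685).
R1 ← R1 − 335/937·R3.
R2 ← R2 − 790/937·R3.
R4 ← R4 − 2459/937·R3.
R4 ← R4 / (-901/711).
R1 ← R1 + 1433/1422·R4.
R2 ← R2 + 5/9·R4.
R3 ← R3 − 1873/1422·R4.
Reading off the reduced rows gives x_1 = 1, x_2 = 4, x_3 = -2, x_4 = 4.

x_1 = 1, x_2 = 4, x_3 = -2, x_4 = 4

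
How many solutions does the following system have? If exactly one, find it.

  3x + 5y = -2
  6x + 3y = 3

x = 1, y = -1

Row-reduce the augmented matrix:
R1 ← R1 / (3).
R2 ← R2 − 6·R1.
R2 ← R2 / (-7).
R1 ← R1 − 5/3·R2.
Reading off the reduced rows gives x = 1, y = -1.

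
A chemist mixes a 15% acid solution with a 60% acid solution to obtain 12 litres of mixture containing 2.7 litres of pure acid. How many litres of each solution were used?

Let a = litres of solution A, b = litres of solution B.
  a + b = 12
  (3/20)a + (3/5)b = 27/10
From equation 1: a = 12 − b.
Substitute into equation 2 and solve: b = 2.
Then a = 10.

litres of solution A: 10, litres of solution B: 2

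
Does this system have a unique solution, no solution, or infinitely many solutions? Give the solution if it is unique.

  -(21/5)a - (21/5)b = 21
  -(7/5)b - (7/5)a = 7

infinitely many solutions

Row-reduce:
R1 ← R1 / (-21/5).
R2 ← R2 + 7/5·R1.
Rank is 1 with 2 unknowns, leaving b free.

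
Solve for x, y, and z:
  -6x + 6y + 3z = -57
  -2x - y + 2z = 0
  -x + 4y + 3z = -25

x = 4, y = -6, z = 1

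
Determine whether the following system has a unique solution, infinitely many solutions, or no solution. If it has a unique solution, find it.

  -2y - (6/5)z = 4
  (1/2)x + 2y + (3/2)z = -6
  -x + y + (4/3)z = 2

x = -4, y = -2, z = 0

Row-reduce the augmented matrix:
Swap R1 and R2.
R1 ← R1 / (1/2).
R3 ← R3 + 1·R1.
R2 ← R2 / (-2).
R1 ← R1 − 4·R2.
R3 ← R3 − 5·R2.
R3 ← R3 / (4/3).
R1 ← R1 − 3/5·R3.
R2 ← R2 − 3/5·R3.
Reading off the reduced rows gives x = -4, y = -2, z = 0.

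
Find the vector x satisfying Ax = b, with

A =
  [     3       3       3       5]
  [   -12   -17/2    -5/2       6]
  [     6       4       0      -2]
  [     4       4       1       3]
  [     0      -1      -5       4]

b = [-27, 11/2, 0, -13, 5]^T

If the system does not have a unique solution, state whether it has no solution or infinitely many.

Row-reduce:
R1 ← R1 / (3).
R2 ← R2 + 12·R1.
R3 ← R3 − 6·R1.
R4 ← R4 − 4·R1.
R2 ← R2 / (7/2).
R1 ← R1 − 1·R2.
R3 ← R3 + 2·R2.
R5 ← R5 + 1·R2.
R3 ← R3 / (-4/7).
R1 ← R1 + 12/7·R3.
R2 ← R2 − 19/7·R3.
R4 ← R4 + 3·R3.
R5 ← R5 + 16/7·R3.
R4 ← R4 / (-56/3).
R1 ← R1 + 43/3·R4.
R2 ← R2 − 21·R4.
R3 ← R3 + 5·R4.
Row 5 reduces to 0 = -6, a contradiction. The system is inconsistent.

no solution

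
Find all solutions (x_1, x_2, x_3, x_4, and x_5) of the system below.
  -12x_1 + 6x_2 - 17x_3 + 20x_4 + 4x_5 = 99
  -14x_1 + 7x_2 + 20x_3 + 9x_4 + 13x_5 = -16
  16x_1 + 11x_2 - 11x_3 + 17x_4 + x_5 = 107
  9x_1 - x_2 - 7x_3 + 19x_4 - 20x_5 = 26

Row-reduce:
R1 ← R1 / (-12).
R2 ← R2 + 14·R1.
R3 ← R3 − 16·R1.
R4 ← R4 − 9·R1.
Swap R2 and R3.
R2 ← R2 / (19).
R1 ← R1 + 1/2·R2.
R4 ← R4 − 7/2·R2.
R3 ← R3 / (239/6).
R1 ← R1 − 121/228·R3.
R2 ← R2 + 101/57·R3.
R4 ← R4 + 3089/228·R3.
R4 ← R4 / (95729/4541).
R1 ← R1 + 1483/4541·R4.
R2 ← R2 − 7541/4541·R4.
R3 ← R3 + 86/239·R4.
Rank is 4 with 5 unknowns, leaving x_5 free.

infinitely many solutions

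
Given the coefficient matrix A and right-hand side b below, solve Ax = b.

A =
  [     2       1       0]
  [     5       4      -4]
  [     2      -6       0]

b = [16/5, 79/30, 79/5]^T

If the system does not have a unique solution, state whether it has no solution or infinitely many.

Row-reduce the augmented matrix:
R1 ← R1 / (2).
R2 ← R2 − 5·R1.
R3 ← R3 − 2·R1.
R2 ← R2 / (3/2).
R1 ← R1 − 1/2·R2.
R3 ← R3 + 7·R2.
R3 ← R3 / (-56/3).
R1 ← R1 − 4/3·R3.
R2 ← R2 + 8/3·R3.
Reading off the reduced rows gives x_1 = 5/2, x_2 = -9/5, x_3 = 2/3.

x_1 = 5/2, x_2 = -9/5, x_3 = 2/3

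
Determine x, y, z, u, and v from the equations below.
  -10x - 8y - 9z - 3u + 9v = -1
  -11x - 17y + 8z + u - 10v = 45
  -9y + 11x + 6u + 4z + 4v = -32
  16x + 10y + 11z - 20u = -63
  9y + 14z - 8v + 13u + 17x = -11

x = -2, y = 0, z = -1, u = 1, v = -3

Row-reduce the augmented matrix:
R1 ← R1 / (-10).
R2 ← R2 + 11·R1.
R3 ← R3 − 11·R1.
R4 ← R4 − 16·R1.
R5 ← R5 − 17·R1.
R2 ← R2 / (-41/5).
R1 ← R1 − 4/5·R2.
R3 ← R3 + 89/5·R2.
R4 ← R4 + 14/5·R2.
R5 ← R5 + 23/5·R2.
R3 ← R3 / (-1835/41).
R1 ← R1 − 217/82·R3.
R2 ← R2 + 179/82·R3.
R4 ← R4 + 390/41·R3.
R5 ← R5 + 465/41·R3.
R4 ← R4 / (-9123/367).
R1 ← R1 − 1201/3670·R4.
R2 ← R2 + 737/3670·R4.
R3 ← R3 − 272/1835·R4.
R5 ← R5 − 2631/367·R4.
R5 ← R5 / (20093/3041).
R1 ← R1 − 59653/91230·R5.
R2 ← R2 + 39341/91230·R5.
R3 ← R3 + 55729/45615·R5.
R4 ← R4 + 3325/9123·R5.
Reading off the reduced rows gives x = -2, y = 0, z = -1, u = 1, v = -3.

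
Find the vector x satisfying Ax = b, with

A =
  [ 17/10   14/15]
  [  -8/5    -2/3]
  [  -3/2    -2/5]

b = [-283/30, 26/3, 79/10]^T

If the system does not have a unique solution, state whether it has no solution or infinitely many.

Row-reduce the augmented matrix:
R1 ← R1 / (17/10).
R2 ← R2 + 8/5·R1.
R3 ← R3 + 3/2·R1.
R2 ← R2 / (18/85).
R1 ← R1 − 28/51·R2.
R3 ← R3 − 36/85·R2.
R3 reduces to 0 = 0, so the extra equation is consistent.
Reading off the reduced rows gives x_1 = -5, x_2 = -1.

x_1 = -5, x_2 = -1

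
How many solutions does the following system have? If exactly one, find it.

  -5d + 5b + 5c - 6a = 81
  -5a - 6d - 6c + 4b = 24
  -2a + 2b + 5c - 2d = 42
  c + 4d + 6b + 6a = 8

a = -6, b = 6, c = 4, d = 1

Row-reduce the augmented matrix:
R1 ← R1 / (-6).
R2 ← R2 + 5·R1.
R3 ← R3 + 2·R1.
R4 ← R4 − 6·R1.
R2 ← R2 / (-1/6).
R1 ← R1 + 5/6·R2.
R3 ← R3 − 1/3·R2.
R4 ← R4 − 11·R2.
R3 ← R3 / (-17).
R1 ← R1 − 50·R3.
R2 ← R2 − 61·R3.
R4 ← R4 + 665·R3.
R4 ← R4 / (586/17).
R1 ← R1 + 30/17·R4.
R2 ← R2 + 57/17·R4.
R3 ← R3 − 4/17·R4.
Reading off the reduced rows gives a = -6, b = 6, c = 4, d = 1.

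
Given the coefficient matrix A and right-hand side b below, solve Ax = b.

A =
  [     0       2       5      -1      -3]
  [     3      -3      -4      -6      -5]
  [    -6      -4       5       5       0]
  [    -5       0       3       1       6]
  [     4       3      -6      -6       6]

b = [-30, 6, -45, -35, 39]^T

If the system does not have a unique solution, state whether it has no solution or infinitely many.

x_1 = 6, x_2 = 1, x_3 = -5, x_4 = 4, x_5 = 1

Row-reduce the augmented matrix:
Swap R1 and R2.
R1 ← R1 / (3).
R3 ← R3 + 6·R1.
R4 ← R4 + 5·R1.
R5 ← R5 − 4·R1.
R2 ← R2 / (2).
R1 ← R1 + 1·R2.
R3 ← R3 + 10·R2.
R4 ← R4 + 5·R2.
R5 ← R5 − 7·R2.
R3 ← R3 / (22).
R1 ← R1 − 7/6·R3.
R2 ← R2 − 5/2·R3.
R4 ← R4 − 53/6·R3.
R5 ← R5 + 109/6·R3.
R4 ← R4 / (-147/22).
R1 ← R1 + 41/22·R4.
R2 ← R2 − 19/22·R4.
R3 ← R3 + 6/11·R4.
R5 ← R5 + 97/22·R4.
R5 ← R5 / (117/49).
R1 ← R1 + 93/49·R5.
R2 ← R2 − 67/49·R5.
R3 ← R3 + 113/98·R5.
R4 ← R4 + 3/98·R5.
Reading off the reduced rows gives x_1 = 6, x_2 = 1, x_3 = -5, x_4 = 4, x_5 = 1.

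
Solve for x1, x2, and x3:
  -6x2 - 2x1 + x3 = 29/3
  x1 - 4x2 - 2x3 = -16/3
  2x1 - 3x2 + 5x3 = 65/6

x1 = -2, x2 = -1/2, x3 = 8/3

Row-reduce the augmented matrix:
R1 ← R1 / (-2).
R2 ← R2 − 1·R1.
R3 ← R3 − 2·R1.
R2 ← R2 / (-7).
R1 ← R1 − 3·R2.
R3 ← R3 + 9·R2.
R3 ← R3 / (111/14).
R1 ← R1 + 8/7·R3.
R2 ← R2 − 3/14·R3.
Reading off the reduced rows gives x1 = -2, x2 = -1/2, x3 = 8/3.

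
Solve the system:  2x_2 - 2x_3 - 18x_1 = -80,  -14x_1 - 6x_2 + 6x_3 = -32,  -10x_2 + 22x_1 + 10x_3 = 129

no solution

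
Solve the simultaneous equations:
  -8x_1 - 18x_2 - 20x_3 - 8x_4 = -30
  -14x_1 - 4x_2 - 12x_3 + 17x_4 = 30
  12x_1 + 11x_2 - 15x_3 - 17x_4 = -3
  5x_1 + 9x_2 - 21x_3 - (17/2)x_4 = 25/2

no solution

Row-reduce:
R1 ← R1 / (-8).
R2 ← R2 + 14·R1.
R3 ← R3 − 12·R1.
R4 ← R4 − 5·R1.
R2 ← R2 / (55/2).
R1 ← R1 − 9/4·R2.
R3 ← R3 + 16·R2.
R4 ← R4 + 9/4·R2.
R3 ← R3 / (-1739/55).
R1 ← R1 − 34/55·R3.
R2 ← R2 − 46/55·R3.
R4 ← R4 + 1739/55·R3.
Row 4 reduces to 0 = 1/2, a contradiction. The system is inconsistent.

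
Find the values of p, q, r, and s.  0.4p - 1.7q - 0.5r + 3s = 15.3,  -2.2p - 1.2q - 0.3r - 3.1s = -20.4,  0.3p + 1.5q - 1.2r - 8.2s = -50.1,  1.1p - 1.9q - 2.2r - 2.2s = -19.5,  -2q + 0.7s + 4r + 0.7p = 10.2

Row-reduce the augmented matrix:
R1 ← R1 / (2/5).
R2 ← R2 + 11/5·R1.
R3 ← R3 − 3/10·R1.
R4 ← R4 − 11/10·R1.
R5 ← R5 − 7/10·R1.
R2 ← R2 / (-211/20).
R1 ← R1 + 17/4·R2.
R3 ← R3 − 111/40·R2.
R4 ← R4 − 111/40·R2.
R5 ← R5 − 39/40·R2.
R3 ← R3 / (-6867/4220).
R1 ← R1 + 9/422·R3.
R2 ← R2 − 61/211·R3.
R4 ← R4 + 6867/4220·R3.
R5 ← R5 − 19383/4220·R3.
Swap R4 and R5.
R4 ← R4 / (-7475/327).
R1 ← R1 − 239/109·R4.
R2 ← R2 + 2453/981·R4.
R3 ← R3 − 4175/981·R4.
R5 reduces to 0 = 0, so the extra equation is consistent.
Reading off the reduced rows gives p = 0, q = 1, r = 2, s = 6.

p = 0, q = 1, r = 2, s = 6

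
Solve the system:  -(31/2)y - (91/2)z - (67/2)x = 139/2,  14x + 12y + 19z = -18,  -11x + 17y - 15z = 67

infinitely many solutions

Row-reduce:
R1 ← R1 / (-67/2).
R2 ← R2 − 14·R1.
R3 ← R3 + 11·R1.
R2 ← R2 / (370/67).
R1 ← R1 − 31/67·R2.
R3 ← R3 − 1480/67·R2.
Rank is 2 with 3 unknowns, leaving z free.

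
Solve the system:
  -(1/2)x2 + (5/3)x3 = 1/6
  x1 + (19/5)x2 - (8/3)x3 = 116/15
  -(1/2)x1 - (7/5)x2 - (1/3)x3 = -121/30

infinitely many solutions

Row-reduce:
Swap R1 and R2.
R3 ← R3 + 1/2·R1.
R2 ← R2 / (-1/2).
R1 ← R1 − 19/5·R2.
R3 ← R3 − 1/2·R2.
Rank is 2 with 3 unknowns, leaving x3 free.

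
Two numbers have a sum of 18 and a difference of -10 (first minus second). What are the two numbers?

Let x = first number, y = second number.
  x + y = 18
  x - y = -10
Row-reduce the augmented matrix:
R2 ← R2 − 1·R1.
R2 ← R2 / (-2).
R1 ← R1 − 1·R2.
Reading off the reduced rows gives x = 4, y = 14.

first number: 4, second number: 14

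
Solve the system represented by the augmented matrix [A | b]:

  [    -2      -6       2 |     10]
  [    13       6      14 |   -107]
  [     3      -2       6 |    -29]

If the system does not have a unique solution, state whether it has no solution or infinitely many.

infinitely many solutions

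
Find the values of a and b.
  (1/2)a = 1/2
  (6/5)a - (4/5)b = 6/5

a = 1, b = 0

Row-reduce the augmented matrix:
R1 ← R1 / (1/2).
R2 ← R2 − 6/5·R1.
R2 ← R2 / (-4/5).
Reading off the reduced rows gives a = 1, b = 0.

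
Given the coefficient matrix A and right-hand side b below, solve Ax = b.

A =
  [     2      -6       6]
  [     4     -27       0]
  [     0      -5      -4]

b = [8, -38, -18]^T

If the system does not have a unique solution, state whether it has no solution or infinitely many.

infinitely many solutions

Row-reduce:
R1 ← R1 / (2).
R2 ← R2 − 4·R1.
R2 ← R2 / (-15).
R1 ← R1 + 3·R2.
R3 ← R3 + 5·R2.
Rank is 2 with 3 unknowns, leaving x_3 free.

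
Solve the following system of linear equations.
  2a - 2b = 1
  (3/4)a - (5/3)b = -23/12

Row-reduce the augmented matrix:
R1 ← R1 / (2).
R2 ← R2 − 3/4·R1.
R2 ← R2 / (-11/12).
R1 ← R1 + 1·R2.
Reading off the reduced rows gives a = 3, b = 5/2.

a = 3, b = 5/2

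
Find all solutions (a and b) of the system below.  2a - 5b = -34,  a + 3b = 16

a = -2, b = 6

From equation 2: a = 16 − 3·b.
Substitute into equation 1 and solve: b = 6.
Then a = -2.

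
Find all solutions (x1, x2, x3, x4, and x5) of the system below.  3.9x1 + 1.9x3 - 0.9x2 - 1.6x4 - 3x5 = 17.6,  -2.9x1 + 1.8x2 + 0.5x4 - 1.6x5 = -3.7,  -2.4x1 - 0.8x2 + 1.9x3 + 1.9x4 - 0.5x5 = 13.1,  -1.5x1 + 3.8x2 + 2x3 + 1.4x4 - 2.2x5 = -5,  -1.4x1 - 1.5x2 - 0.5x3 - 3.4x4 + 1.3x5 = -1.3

x1 = 0, x2 = -5, x3 = 3, x4 = 1, x5 = -3

Row-reduce the augmented matrix:
R1 ← R1 / (39/10).
R2 ← R2 + 29/10·R1.
R3 ← R3 + 12/5·R1.
R4 ← R4 + 3/2·R1.
R5 ← R5 + 7/5·R1.
R2 ← R2 / (147/130).
R1 ← R1 + 3/13·R2.
R3 ← R3 + 88/65·R2.
R4 ← R4 − 449/130·R2.
R5 ← R5 + 237/130·R2.
R3 ← R3 / (4199/882).
R1 ← R1 − 38/49·R3.
R2 ← R2 − 551/441·R3.
R4 ← R4 + 3494/2205·R3.
R5 ← R5 − 1808/735·R3.
R4 ← R4 / (122661/41990).
R1 ← R1 + 125/221·R4.
R2 ← R2 + 140/221·R4.
R3 ← R3 − 79/4199·R4.
R5 ← R5 + 215521/41990·R4.
R5 ← R5 / (3369343/408870).
R1 ← R1 − 152848/204435·R5.
R2 ← R2 + 7553/29205·R5.
R3 ← R3 + 305651/204435·R5.
R4 ← R4 − 422662/204435·R5.
Reading off the reduced rows gives x1 = 0, x2 = -5, x3 = 3, x4 = 1, x5 = -3.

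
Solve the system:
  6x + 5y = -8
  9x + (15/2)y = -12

infinitely many solutions

Row-reduce:
R1 ← R1 / (6).
R2 ← R2 − 9·R1.
Rank is 1 with 2 unknowns, leaving y free.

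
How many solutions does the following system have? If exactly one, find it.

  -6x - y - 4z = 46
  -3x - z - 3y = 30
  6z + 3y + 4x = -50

Row-reduce the augmented matrix:
R1 ← R1 / (-6).
R2 ← R2 + 3·R1.
R3 ← R3 − 4·R1.
R2 ← R2 / (-5/2).
R1 ← R1 − 1/6·R2.
R3 ← R3 − 7/3·R2.
R3 ← R3 / (64/15).
R1 ← R1 − 11/15·R3.
R2 ← R2 + 2/5·R3.
Reading off the reduced rows gives x = -5, y = -4, z = -3.

x = -5, y = -4, z = -3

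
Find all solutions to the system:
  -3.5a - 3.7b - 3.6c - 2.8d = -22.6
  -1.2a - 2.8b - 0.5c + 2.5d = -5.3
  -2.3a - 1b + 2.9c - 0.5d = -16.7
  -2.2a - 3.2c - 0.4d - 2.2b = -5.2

Row-reduce the augmented matrix:
R1 ← R1 / (-7/2).
R2 ← R2 + 6/5·R1.
R3 ← R3 + 23/10·R1.
R4 ← R4 + 11/5·R1.
R2 ← R2 / (-268/175).
R1 ← R1 − 37/35·R2.
R3 ← R3 − 501/350·R2.
R4 ← R4 − 22/175·R2.
R3 ← R3 / (31903/5360).
R1 ← R1 − 823/536·R3.
R2 ← R2 + 257/536·R3.
R4 ← R4 + 235/268·R3.
R4 ← R4 / (369738/159515).
R1 ← R1 − 64076/31903·R4.
R2 ← R2 + 60324/31903·R4.
R3 ← R3 − 24517/31903·R4.
Reading off the reduced rows gives a = 0, b = 6, c = -3, d = 4.

a = 0, b = 6, c = -3, d = 4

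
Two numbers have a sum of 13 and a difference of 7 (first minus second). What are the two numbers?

Let x = first number, y = second number.
  x + y = 13
  x - y = 7
From equation 1: x = 13 − y.
Substitute into equation 2 and solve: y = 3.
Then x = 10.

first number: 10, second number: 3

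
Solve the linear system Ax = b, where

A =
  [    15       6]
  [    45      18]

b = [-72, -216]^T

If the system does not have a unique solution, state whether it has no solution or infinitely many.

infinitely many solutions

Row-reduce:
R1 ← R1 / (15).
R2 ← R2 − 45·R1.
Rank is 1 with 2 unknowns, leaving x_2 free.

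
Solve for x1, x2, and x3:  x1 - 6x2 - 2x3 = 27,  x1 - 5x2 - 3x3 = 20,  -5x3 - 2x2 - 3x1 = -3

x1 = 1, x2 = -5, x3 = 2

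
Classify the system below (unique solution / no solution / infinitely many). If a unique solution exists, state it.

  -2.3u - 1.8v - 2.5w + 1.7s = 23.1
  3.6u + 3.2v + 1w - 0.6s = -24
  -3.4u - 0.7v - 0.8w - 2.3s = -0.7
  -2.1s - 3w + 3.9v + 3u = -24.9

Row-reduce the augmented matrix:
R1 ← R1 / (-23/10).
R2 ← R2 − 18/5·R1.
R3 ← R3 + 17/5·R1.
R4 ← R4 − 3·R1.
R2 ← R2 / (44/115).
R1 ← R1 − 18/23·R2.
R3 ← R3 − 451/230·R2.
R4 ← R4 − 357/230·R2.
R3 ← R3 / (713/40).
R1 ← R1 − 155/22·R3.
R2 ← R2 + 335/44·R3.
R4 ← R4 − 489/88·R3.
R4 ← R4 / (-135297/39215).
R1 ← R1 − 284/253·R4.
R2 ← R2 + 9261/7843·R4.
R3 ← R3 + 615/713·R4.
Reading off the reduced rows gives u = -1, v = -5, w = -2, s = 4.

u = -1, v = -5, w = -2, s = 4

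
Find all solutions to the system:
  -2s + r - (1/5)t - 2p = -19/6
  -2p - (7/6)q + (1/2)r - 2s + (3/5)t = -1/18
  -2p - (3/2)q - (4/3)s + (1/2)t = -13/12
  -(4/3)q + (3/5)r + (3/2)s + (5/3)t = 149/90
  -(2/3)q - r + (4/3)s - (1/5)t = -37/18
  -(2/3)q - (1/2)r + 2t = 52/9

Row-reduce the augmented matrix:
R1 ← R1 / (-2).
R2 ← R2 + 2·R1.
R3 ← R3 + 2·R1.
R2 ← R2 / (-7/6).
R3 ← R3 + 3/2·R2.
R4 ← R4 + 4/3·R2.
R5 ← R5 + 2/3·R2.
R6 ← R6 + 2/3·R2.
R3 ← R3 / (-5/14).
R1 ← R1 + 1/2·R3.
R2 ← R2 − 3/7·R3.
R4 ← R4 − 41/35·R3.
R5 ← R5 + 5/7·R3.
R6 ← R6 + 3/14·R3.
R4 ← R4 / (553/150).
R1 ← R1 − 1/15·R4.
R2 ← R2 − 4/5·R4.
R3 ← R3 + 28/15·R4.
R6 ← R6 + 2/5·R4.
Swap R5 and R6.
R5 ← R5 / (9427/5530).
R1 ← R1 − 4694/8295·R5.
R2 ← R2 + 2791/2765·R5.
R3 ← R3 − 179/237·R5.
R4 ← R4 + 244/2765·R5.
R6 reduces to 0 = 0, so the extra equation is consistent.
Reading off the reduced rows gives p = 3, q = -2/3, r = -2/3, s = -2, t = 5/2.

p = 3, q = -2/3, r = -2/3, s = -2, t = 5/2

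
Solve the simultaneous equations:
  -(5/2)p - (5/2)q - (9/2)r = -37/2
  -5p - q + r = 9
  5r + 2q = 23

Row-reduce:
R1 ← R1 / (-5/2).
R2 ← R2 + 5·R1.
R2 ← R2 / (4).
R1 ← R1 − 1·R2.
R3 ← R3 − 2·R2.
Rank is 2 with 3 unknowns, leaving r free.

infinitely many solutions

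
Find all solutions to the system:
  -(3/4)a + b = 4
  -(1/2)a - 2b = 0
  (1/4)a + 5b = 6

no solution

Row-reduce:
R1 ← R1 / (-3/4).
R2 ← R2 + 1/2·R1.
R3 ← R3 − 1/4·R1.
R2 ← R2 / (-8/3).
R1 ← R1 + 4/3·R2.
R3 ← R3 − 16/3·R2.
Row 3 reduces to 0 = 2, a contradiction. The system is inconsistent.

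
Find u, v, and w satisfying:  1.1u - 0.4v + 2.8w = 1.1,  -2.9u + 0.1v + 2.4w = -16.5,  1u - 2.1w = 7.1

Row-reduce the augmented matrix:
R1 ← R1 / (11/10).
R2 ← R2 + 29/10·R1.
R3 ← R3 − 1·R1.
R2 ← R2 / (-21/22).
R1 ← R1 + 4/11·R2.
R3 ← R3 − 4/11·R2.
R3 ← R3 / (-193/210).
R1 ← R1 + 124/105·R3.
R2 ← R2 + 1076/105·R3.
Reading off the reduced rows gives u = 5, v = 4, w = -1.

u = 5, v = 4, w = -1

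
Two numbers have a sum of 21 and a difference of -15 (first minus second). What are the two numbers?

Let x = first number, y = second number.
  y + x = 21
  -y + x = -15
From equation 1: x = 21 − y.
Substitute into equation 2 and solve: y = 18.
Then x = 3.

first number: 3, second number: 18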